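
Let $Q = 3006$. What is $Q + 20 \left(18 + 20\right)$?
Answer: $3766$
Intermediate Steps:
$Q + 20 \left(18 + 20\right) = 3006 + 20 \left(18 + 20\right) = 3006 + 20 \cdot 38 = 3006 + 760 = 3766$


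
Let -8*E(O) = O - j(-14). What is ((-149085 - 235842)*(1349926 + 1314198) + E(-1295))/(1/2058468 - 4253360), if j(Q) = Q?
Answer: 4221890114861118951/17510810904958 ≈ 2.4110e+5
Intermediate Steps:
E(O) = -7/4 - O/8 (E(O) = -(O - 1*(-14))/8 = -(O + 14)/8 = -(14 + O)/8 = -7/4 - O/8)
((-149085 - 235842)*(1349926 + 1314198) + E(-1295))/(1/2058468 - 4253360) = ((-149085 - 235842)*(1349926 + 1314198) + (-7/4 - ⅛*(-1295)))/(1/2058468 - 4253360) = (-384927*2664124 + (-7/4 + 1295/8))/(1/2058468 - 4253360) = (-1025493258948 + 1281/8)/(-8755405452479/2058468) = -8203946070303/8*(-2058468/8755405452479) = 4221890114861118951/17510810904958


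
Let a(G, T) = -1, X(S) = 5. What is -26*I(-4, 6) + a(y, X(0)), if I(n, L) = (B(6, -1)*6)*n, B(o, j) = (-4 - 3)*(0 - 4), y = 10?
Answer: 17471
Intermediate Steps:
B(o, j) = 28 (B(o, j) = -7*(-4) = 28)
I(n, L) = 168*n (I(n, L) = (28*6)*n = 168*n)
-26*I(-4, 6) + a(y, X(0)) = -4368*(-4) - 1 = -26*(-672) - 1 = 17472 - 1 = 17471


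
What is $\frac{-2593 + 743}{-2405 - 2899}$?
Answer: $\frac{925}{2652} \approx 0.34879$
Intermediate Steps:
$\frac{-2593 + 743}{-2405 - 2899} = - \frac{1850}{-5304} = \left(-1850\right) \left(- \frac{1}{5304}\right) = \frac{925}{2652}$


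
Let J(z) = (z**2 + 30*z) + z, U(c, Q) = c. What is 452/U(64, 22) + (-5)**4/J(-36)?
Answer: 1517/144 ≈ 10.535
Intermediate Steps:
J(z) = z**2 + 31*z
452/U(64, 22) + (-5)**4/J(-36) = 452/64 + (-5)**4/((-36*(31 - 36))) = 452*(1/64) + 625/((-36*(-5))) = 113/16 + 625/180 = 113/16 + 625*(1/180) = 113/16 + 125/36 = 1517/144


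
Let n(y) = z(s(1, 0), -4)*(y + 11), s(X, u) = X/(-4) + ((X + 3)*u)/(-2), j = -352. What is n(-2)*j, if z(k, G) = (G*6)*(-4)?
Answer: -304128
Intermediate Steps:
s(X, u) = -X/4 - u*(3 + X)/2 (s(X, u) = X*(-¼) + ((3 + X)*u)*(-½) = -X/4 + (u*(3 + X))*(-½) = -X/4 - u*(3 + X)/2)
z(k, G) = -24*G (z(k, G) = (6*G)*(-4) = -24*G)
n(y) = 1056 + 96*y (n(y) = (-24*(-4))*(y + 11) = 96*(11 + y) = 1056 + 96*y)
n(-2)*j = (1056 + 96*(-2))*(-352) = (1056 - 192)*(-352) = 864*(-352) = -304128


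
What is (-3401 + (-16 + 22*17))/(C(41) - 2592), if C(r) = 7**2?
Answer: 3043/2543 ≈ 1.1966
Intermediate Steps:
C(r) = 49
(-3401 + (-16 + 22*17))/(C(41) - 2592) = (-3401 + (-16 + 22*17))/(49 - 2592) = (-3401 + (-16 + 374))/(-2543) = (-3401 + 358)*(-1/2543) = -3043*(-1/2543) = 3043/2543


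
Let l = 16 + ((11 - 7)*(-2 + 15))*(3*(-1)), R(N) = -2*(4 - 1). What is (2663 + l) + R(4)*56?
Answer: 2187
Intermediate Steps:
R(N) = -6 (R(N) = -2*3 = -6)
l = -140 (l = 16 + (4*13)*(-3) = 16 + 52*(-3) = 16 - 156 = -140)
(2663 + l) + R(4)*56 = (2663 - 140) - 6*56 = 2523 - 336 = 2187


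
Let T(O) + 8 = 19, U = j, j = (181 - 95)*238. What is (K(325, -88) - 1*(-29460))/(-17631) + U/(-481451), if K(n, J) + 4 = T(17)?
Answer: -14547787925/8488462581 ≈ -1.7138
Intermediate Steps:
j = 20468 (j = 86*238 = 20468)
U = 20468
T(O) = 11 (T(O) = -8 + 19 = 11)
K(n, J) = 7 (K(n, J) = -4 + 11 = 7)
(K(325, -88) - 1*(-29460))/(-17631) + U/(-481451) = (7 - 1*(-29460))/(-17631) + 20468/(-481451) = (7 + 29460)*(-1/17631) + 20468*(-1/481451) = 29467*(-1/17631) - 20468/481451 = -29467/17631 - 20468/481451 = -14547787925/8488462581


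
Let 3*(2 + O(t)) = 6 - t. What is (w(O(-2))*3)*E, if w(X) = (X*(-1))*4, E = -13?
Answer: 104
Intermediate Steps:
O(t) = -t/3 (O(t) = -2 + (6 - t)/3 = -2 + (2 - t/3) = -t/3)
w(X) = -4*X (w(X) = -X*4 = -4*X)
(w(O(-2))*3)*E = (-(-4)*(-2)/3*3)*(-13) = (-4*⅔*3)*(-13) = -8/3*3*(-13) = -8*(-13) = 104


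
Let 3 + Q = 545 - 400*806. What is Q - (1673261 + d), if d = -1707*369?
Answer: -1365236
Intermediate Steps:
d = -629883
Q = -321858 (Q = -3 + (545 - 400*806) = -3 + (545 - 322400) = -3 - 321855 = -321858)
Q - (1673261 + d) = -321858 - (1673261 - 629883) = -321858 - 1*1043378 = -321858 - 1043378 = -1365236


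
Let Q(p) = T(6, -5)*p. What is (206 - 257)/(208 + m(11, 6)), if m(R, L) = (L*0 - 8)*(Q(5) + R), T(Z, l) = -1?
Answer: -51/160 ≈ -0.31875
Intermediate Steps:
Q(p) = -p
m(R, L) = 40 - 8*R (m(R, L) = (L*0 - 8)*(-1*5 + R) = (0 - 8)*(-5 + R) = -8*(-5 + R) = 40 - 8*R)
(206 - 257)/(208 + m(11, 6)) = (206 - 257)/(208 + (40 - 8*11)) = -51/(208 + (40 - 88)) = -51/(208 - 48) = -51/160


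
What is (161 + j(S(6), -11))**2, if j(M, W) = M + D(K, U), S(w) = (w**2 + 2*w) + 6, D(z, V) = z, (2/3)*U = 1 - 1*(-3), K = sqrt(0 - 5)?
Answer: (215 + I*sqrt(5))**2 ≈ 46220.0 + 961.5*I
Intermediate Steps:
K = I*sqrt(5) (K = sqrt(-5) = I*sqrt(5) ≈ 2.2361*I)
U = 6 (U = 3*(1 - 1*(-3))/2 = 3*(1 + 3)/2 = (3/2)*4 = 6)
S(w) = 6 + w**2 + 2*w
j(M, W) = M + I*sqrt(5)
(161 + j(S(6), -11))**2 = (161 + ((6 + 6**2 + 2*6) + I*sqrt(5)))**2 = (161 + ((6 + 36 + 12) + I*sqrt(5)))**2 = (161 + (54 + I*sqrt(5)))**2 = (215 + I*sqrt(5))**2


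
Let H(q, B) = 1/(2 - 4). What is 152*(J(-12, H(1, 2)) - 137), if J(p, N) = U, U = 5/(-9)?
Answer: -188176/9 ≈ -20908.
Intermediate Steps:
H(q, B) = -1/2 (H(q, B) = 1/(-2) = -1/2)
U = -5/9 (U = 5*(-1/9) = -5/9 ≈ -0.55556)
J(p, N) = -5/9
152*(J(-12, H(1, 2)) - 137) = 152*(-5/9 - 137) = 152*(-1238/9) = -188176/9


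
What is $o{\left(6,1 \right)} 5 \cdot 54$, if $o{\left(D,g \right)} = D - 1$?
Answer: $1350$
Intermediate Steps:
$o{\left(D,g \right)} = -1 + D$
$o{\left(6,1 \right)} 5 \cdot 54 = \left(-1 + 6\right) 5 \cdot 54 = 5 \cdot 5 \cdot 54 = 25 \cdot 54 = 1350$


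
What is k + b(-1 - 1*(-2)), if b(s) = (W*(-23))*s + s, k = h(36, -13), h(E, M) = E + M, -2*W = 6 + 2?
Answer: 116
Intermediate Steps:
W = -4 (W = -(6 + 2)/2 = -1/2*8 = -4)
k = 23 (k = 36 - 13 = 23)
b(s) = 93*s (b(s) = (-4*(-23))*s + s = 92*s + s = 93*s)
k + b(-1 - 1*(-2)) = 23 + 93*(-1 - 1*(-2)) = 23 + 93*(-1 + 2) = 23 + 93*1 = 23 + 93 = 116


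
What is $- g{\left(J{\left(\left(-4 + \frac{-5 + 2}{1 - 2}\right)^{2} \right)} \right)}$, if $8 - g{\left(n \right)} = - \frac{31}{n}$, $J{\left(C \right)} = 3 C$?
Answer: $- \frac{55}{3} \approx -18.333$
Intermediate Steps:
$g{\left(n \right)} = 8 + \frac{31}{n}$ ($g{\left(n \right)} = 8 - - \frac{31}{n} = 8 + \frac{31}{n}$)
$- g{\left(J{\left(\left(-4 + \frac{-5 + 2}{1 - 2}\right)^{2} \right)} \right)} = - (8 + \frac{31}{3 \left(-4 + \frac{-5 + 2}{1 - 2}\right)^{2}}) = - (8 + \frac{31}{3 \left(-4 - \frac{3}{-1}\right)^{2}}) = - (8 + \frac{31}{3 \left(-4 - -3\right)^{2}}) = - (8 + \frac{31}{3 \left(-4 + 3\right)^{2}}) = - (8 + \frac{31}{3 \left(-1\right)^{2}}) = - (8 + \frac{31}{3 \cdot 1}) = - (8 + \frac{31}{3}) = \left(-1\right) \frac{55}{3} = - \frac{55}{3}$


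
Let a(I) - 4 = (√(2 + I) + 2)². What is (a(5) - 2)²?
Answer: 281 + 104*√7 ≈ 556.16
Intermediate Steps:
a(I) = 4 + (2 + √(2 + I))² (a(I) = 4 + (√(2 + I) + 2)² = 4 + (2 + √(2 + I))²)
(a(5) - 2)² = ((4 + (2 + √(2 + 5))²) - 2)² = ((4 + (2 + √7)²) - 2)² = (2 + (2 + √7)²)²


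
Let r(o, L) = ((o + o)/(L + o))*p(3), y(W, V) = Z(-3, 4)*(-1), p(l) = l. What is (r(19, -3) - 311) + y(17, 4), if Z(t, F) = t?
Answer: -2407/8 ≈ -300.88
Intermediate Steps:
y(W, V) = 3 (y(W, V) = -3*(-1) = 3)
r(o, L) = 6*o/(L + o) (r(o, L) = ((o + o)/(L + o))*3 = ((2*o)/(L + o))*3 = (2*o/(L + o))*3 = 6*o/(L + o))
(r(19, -3) - 311) + y(17, 4) = (6*19/(-3 + 19) - 311) + 3 = (6*19/16 - 311) + 3 = (6*19*(1/16) - 311) + 3 = (57/8 - 311) + 3 = -2431/8 + 3 = -2407/8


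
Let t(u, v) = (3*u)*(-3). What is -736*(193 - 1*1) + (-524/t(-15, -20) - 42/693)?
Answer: -209854174/1485 ≈ -1.4132e+5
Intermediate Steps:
t(u, v) = -9*u
-736*(193 - 1*1) + (-524/t(-15, -20) - 42/693) = -736*(193 - 1*1) + (-524/((-9*(-15))) - 42/693) = -736*(193 - 1) + (-524/135 - 42*1/693) = -736*192 + (-524*1/135 - 2/33) = -141312 + (-524/135 - 2/33) = -141312 - 5854/1485 = -209854174/1485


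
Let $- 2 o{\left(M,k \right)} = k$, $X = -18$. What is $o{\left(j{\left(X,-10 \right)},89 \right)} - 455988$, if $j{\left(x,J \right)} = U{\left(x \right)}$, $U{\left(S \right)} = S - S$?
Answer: $- \frac{912065}{2} \approx -4.5603 \cdot 10^{5}$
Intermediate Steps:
$U{\left(S \right)} = 0$
$j{\left(x,J \right)} = 0$
$o{\left(M,k \right)} = - \frac{k}{2}$
$o{\left(j{\left(X,-10 \right)},89 \right)} - 455988 = \left(- \frac{1}{2}\right) 89 - 455988 = - \frac{89}{2} - 455988 = - \frac{912065}{2}$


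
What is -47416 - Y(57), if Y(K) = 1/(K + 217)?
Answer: -12991985/274 ≈ -47416.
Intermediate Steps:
Y(K) = 1/(217 + K)
-47416 - Y(57) = -47416 - 1/(217 + 57) = -47416 - 1/274 = -12991985/274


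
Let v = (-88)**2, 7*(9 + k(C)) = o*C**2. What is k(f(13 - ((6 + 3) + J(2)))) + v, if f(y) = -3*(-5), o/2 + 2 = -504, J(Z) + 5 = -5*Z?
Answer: -173555/7 ≈ -24794.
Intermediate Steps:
J(Z) = -5 - 5*Z
o = -1012 (o = -4 + 2*(-504) = -4 - 1008 = -1012)
f(y) = 15
k(C) = -9 - 1012*C**2/7 (k(C) = -9 + (-1012*C**2)/7 = -9 - 1012*C**2/7)
v = 7744
k(f(13 - ((6 + 3) + J(2)))) + v = (-9 - 1012/7*15**2) + 7744 = (-9 - 1012/7*225) + 7744 = (-9 - 227700/7) + 7744 = -227763/7 + 7744 = -173555/7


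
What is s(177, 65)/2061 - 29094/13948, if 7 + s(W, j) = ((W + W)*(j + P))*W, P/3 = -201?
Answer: -235123598081/14373414 ≈ -16358.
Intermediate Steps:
P = -603 (P = 3*(-201) = -603)
s(W, j) = -7 + 2*W²*(-603 + j) (s(W, j) = -7 + ((W + W)*(j - 603))*W = -7 + ((2*W)*(-603 + j))*W = -7 + (2*W*(-603 + j))*W = -7 + 2*W²*(-603 + j))
s(177, 65)/2061 - 29094/13948 = (-7 - 1206*177² + 2*65*177²)/2061 - 29094/13948 = (-7 - 1206*31329 + 2*65*31329)*(1/2061) - 29094*1/13948 = (-7 - 37782774 + 4072770)*(1/2061) - 14547/6974 = -33710011*1/2061 - 14547/6974 = -33710011/2061 - 14547/6974 = -235123598081/14373414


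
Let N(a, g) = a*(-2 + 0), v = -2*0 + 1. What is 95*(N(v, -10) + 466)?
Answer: 44080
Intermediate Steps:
v = 1 (v = 0 + 1 = 1)
N(a, g) = -2*a (N(a, g) = a*(-2) = -2*a)
95*(N(v, -10) + 466) = 95*(-2*1 + 466) = 95*(-2 + 466) = 95*464 = 44080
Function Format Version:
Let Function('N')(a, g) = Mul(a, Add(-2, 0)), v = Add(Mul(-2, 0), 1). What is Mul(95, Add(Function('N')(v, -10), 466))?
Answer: 44080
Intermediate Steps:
v = 1 (v = Add(0, 1) = 1)
Function('N')(a, g) = Mul(-2, a) (Function('N')(a, g) = Mul(a, -2) = Mul(-2, a))
Mul(95, Add(Function('N')(v, -10), 466)) = Mul(95, Add(Mul(-2, 1), 466)) = Mul(95, Add(-2, 466)) = Mul(95, 464) = 44080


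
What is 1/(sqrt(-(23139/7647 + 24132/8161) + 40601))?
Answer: sqrt(4391765716846438598)/422236668764 ≈ 0.0049632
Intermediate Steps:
1/(sqrt(-(23139/7647 + 24132/8161) + 40601)) = 1/(sqrt(-(23139*(1/7647) + 24132*(1/8161)) + 40601)) = 1/(sqrt(-(7713/2549 + 24132/8161) + 40601)) = 1/(sqrt(-1*124458261/20802389 + 40601)) = 1/(sqrt(-124458261/20802389 + 40601)) = 1/(sqrt(844473337528/20802389)) = 1/(2*sqrt(4391765716846438598)/20802389) = sqrt(4391765716846438598)/422236668764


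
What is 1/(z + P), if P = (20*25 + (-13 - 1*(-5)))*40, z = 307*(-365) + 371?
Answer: -1/92004 ≈ -1.0869e-5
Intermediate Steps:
z = -111684 (z = -112055 + 371 = -111684)
P = 19680 (P = (500 + (-13 + 5))*40 = (500 - 8)*40 = 492*40 = 19680)
1/(z + P) = 1/(-111684 + 19680) = 1/(-92004) = -1/92004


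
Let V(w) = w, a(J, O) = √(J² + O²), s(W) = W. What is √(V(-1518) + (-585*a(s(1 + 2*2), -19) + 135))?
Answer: √(-1383 - 585*√386) ≈ 113.47*I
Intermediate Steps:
√(V(-1518) + (-585*a(s(1 + 2*2), -19) + 135)) = √(-1518 + (-585*√((1 + 2*2)² + (-19)²) + 135)) = √(-1518 + (-585*√((1 + 4)² + 361) + 135)) = √(-1518 + (-585*√(5² + 361) + 135)) = √(-1518 + (-585*√(25 + 361) + 135)) = √(-1518 + (-585*√386 + 135)) = √(-1518 + (135 - 585*√386)) = √(-1383 - 585*√386)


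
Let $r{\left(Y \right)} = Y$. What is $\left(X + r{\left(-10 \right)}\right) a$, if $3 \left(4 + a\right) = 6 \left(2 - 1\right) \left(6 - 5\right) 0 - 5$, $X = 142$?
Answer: $-748$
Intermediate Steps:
$a = - \frac{17}{3}$ ($a = -4 + \frac{6 \left(2 - 1\right) \left(6 - 5\right) 0 - 5}{3} = -4 + \frac{6 \cdot 1 \cdot 1 \cdot 0 - 5}{3} = -4 + \frac{6 \cdot 0 - 5}{3} = -4 + \frac{0 - 5}{3} = -4 + \frac{1}{3} \left(-5\right) = -4 - \frac{5}{3} = - \frac{17}{3} \approx -5.6667$)
$\left(X + r{\left(-10 \right)}\right) a = \left(142 - 10\right) \left(- \frac{17}{3}\right) = 132 \left(- \frac{17}{3}\right) = -748$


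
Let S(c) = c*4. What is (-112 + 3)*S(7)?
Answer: -3052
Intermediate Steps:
S(c) = 4*c
(-112 + 3)*S(7) = (-112 + 3)*(4*7) = -109*28 = -3052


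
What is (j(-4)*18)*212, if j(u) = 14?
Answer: 53424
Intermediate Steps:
(j(-4)*18)*212 = (14*18)*212 = 252*212 = 53424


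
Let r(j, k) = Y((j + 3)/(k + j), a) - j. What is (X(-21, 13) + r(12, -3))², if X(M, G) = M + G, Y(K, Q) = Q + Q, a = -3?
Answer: 676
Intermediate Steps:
Y(K, Q) = 2*Q
r(j, k) = -6 - j (r(j, k) = 2*(-3) - j = -6 - j)
X(M, G) = G + M
(X(-21, 13) + r(12, -3))² = ((13 - 21) + (-6 - 1*12))² = (-8 + (-6 - 12))² = (-8 - 18)² = (-26)² = 676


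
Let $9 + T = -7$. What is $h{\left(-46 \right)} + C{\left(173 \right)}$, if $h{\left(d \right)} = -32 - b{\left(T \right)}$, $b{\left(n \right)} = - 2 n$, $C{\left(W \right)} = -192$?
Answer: $-256$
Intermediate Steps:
$T = -16$ ($T = -9 - 7 = -16$)
$h{\left(d \right)} = -64$ ($h{\left(d \right)} = -32 - \left(-2\right) \left(-16\right) = -32 - 32 = -64$)
$h{\left(-46 \right)} + C{\left(173 \right)} = -64 - 192 = -256$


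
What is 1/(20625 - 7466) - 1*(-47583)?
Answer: 626144698/13159 ≈ 47583.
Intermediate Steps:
1/(20625 - 7466) - 1*(-47583) = 1/13159 + 47583 = 626144698/13159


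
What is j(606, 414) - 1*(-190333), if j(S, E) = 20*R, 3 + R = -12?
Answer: 190033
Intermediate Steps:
R = -15 (R = -3 - 12 = -15)
j(S, E) = -300 (j(S, E) = 20*(-15) = -300)
j(606, 414) - 1*(-190333) = -300 - 1*(-190333) = -300 + 190333 = 190033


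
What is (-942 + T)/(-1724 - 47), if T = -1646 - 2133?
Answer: 4721/1771 ≈ 2.6657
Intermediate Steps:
T = -3779
(-942 + T)/(-1724 - 47) = (-942 - 3779)/(-1724 - 47) = -4721/(-1771) = -4721*(-1/1771) = 4721/1771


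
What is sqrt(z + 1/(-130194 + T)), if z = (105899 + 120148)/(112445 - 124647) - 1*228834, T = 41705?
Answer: I*sqrt(266806450434689365270786)/1079742778 ≈ 478.39*I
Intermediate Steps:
z = -2792458515/12202 (z = 226047/(-12202) - 228834 = 226047*(-1/12202) - 228834 = -226047/12202 - 228834 = -2792458515/12202 ≈ -2.2885e+5)
sqrt(z + 1/(-130194 + T)) = sqrt(-2792458515/12202 + 1/(-130194 + 41705)) = sqrt(-2792458515/12202 + 1/(-88489)) = sqrt(-2792458515/12202 - 1/88489) = sqrt(-247101861546037/1079742778) = I*sqrt(266806450434689365270786)/1079742778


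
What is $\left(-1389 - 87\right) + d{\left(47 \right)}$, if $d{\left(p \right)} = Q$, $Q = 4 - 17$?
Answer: $-1489$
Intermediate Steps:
$Q = -13$
$d{\left(p \right)} = -13$
$\left(-1389 - 87\right) + d{\left(47 \right)} = \left(-1389 - 87\right) - 13 = -1476 - 13 = -1489$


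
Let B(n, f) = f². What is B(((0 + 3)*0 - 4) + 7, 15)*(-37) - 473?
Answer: -8798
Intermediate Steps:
B(((0 + 3)*0 - 4) + 7, 15)*(-37) - 473 = 15²*(-37) - 473 = 225*(-37) - 473 = -8325 - 473 = -8798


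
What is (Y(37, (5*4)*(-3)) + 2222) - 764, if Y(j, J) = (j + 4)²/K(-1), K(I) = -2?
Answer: 1235/2 ≈ 617.50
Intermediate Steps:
Y(j, J) = -(4 + j)²/2 (Y(j, J) = (j + 4)²/(-2) = (4 + j)²*(-½) = -(4 + j)²/2)
(Y(37, (5*4)*(-3)) + 2222) - 764 = (-(4 + 37)²/2 + 2222) - 764 = (-½*41² + 2222) - 764 = (-½*1681 + 2222) - 764 = (-1681/2 + 2222) - 764 = 2763/2 - 764 = 1235/2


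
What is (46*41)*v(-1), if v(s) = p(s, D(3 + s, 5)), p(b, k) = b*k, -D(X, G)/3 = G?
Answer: 28290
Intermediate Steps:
D(X, G) = -3*G
v(s) = -15*s (v(s) = s*(-3*5) = s*(-15) = -15*s)
(46*41)*v(-1) = (46*41)*(-15*(-1)) = 1886*15 = 28290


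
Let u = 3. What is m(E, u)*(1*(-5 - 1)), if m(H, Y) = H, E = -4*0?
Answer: 0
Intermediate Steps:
E = 0
m(E, u)*(1*(-5 - 1)) = 0*(1*(-5 - 1)) = 0*(1*(-6)) = 0*(-6) = 0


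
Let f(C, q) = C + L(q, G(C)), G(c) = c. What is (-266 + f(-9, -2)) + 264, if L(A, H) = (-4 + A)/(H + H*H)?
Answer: -133/12 ≈ -11.083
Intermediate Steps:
L(A, H) = (-4 + A)/(H + H²)
f(C, q) = C + (-4 + q)/(C*(1 + C))
(-266 + f(-9, -2)) + 264 = (-266 + (-4 - 2 + (-9)²*(1 - 9))/((-9)*(1 - 9))) + 264 = (-266 - ⅑*(-4 - 2 + 81*(-8))/(-8)) + 264 = (-266 - ⅑*(-⅛)*(-4 - 2 - 648)) + 264 = (-266 - ⅑*(-⅛)*(-654)) + 264 = (-266 - 109/12) + 264 = -3301/12 + 264 = -133/12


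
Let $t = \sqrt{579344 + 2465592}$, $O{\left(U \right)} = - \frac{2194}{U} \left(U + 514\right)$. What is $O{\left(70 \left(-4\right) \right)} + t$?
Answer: $\frac{128349}{70} + 2 \sqrt{761234} \approx 3578.5$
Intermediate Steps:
$O{\left(U \right)} = - \frac{2194 \left(514 + U\right)}{U}$ ($O{\left(U \right)} = - \frac{2194}{U} \left(514 + U\right) = - \frac{2194 \left(514 + U\right)}{U}$)
$t = 2 \sqrt{761234}$ ($t = \sqrt{3044936} = 2 \sqrt{761234} \approx 1745.0$)
$O{\left(70 \left(-4\right) \right)} + t = \left(-2194 - \frac{1127716}{70 \left(-4\right)}\right) + 2 \sqrt{761234} = \left(-2194 - \frac{1127716}{-280}\right) + 2 \sqrt{761234} = \left(-2194 - - \frac{281929}{70}\right) + 2 \sqrt{761234} = \left(-2194 + \frac{281929}{70}\right) + 2 \sqrt{761234} = \frac{128349}{70} + 2 \sqrt{761234}$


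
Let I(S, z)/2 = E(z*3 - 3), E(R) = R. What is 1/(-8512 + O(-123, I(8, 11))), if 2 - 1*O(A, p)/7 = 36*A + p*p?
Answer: -1/2702 ≈ -0.00037010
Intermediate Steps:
I(S, z) = -6 + 6*z (I(S, z) = 2*(z*3 - 3) = 2*(3*z - 3) = 2*(-3 + 3*z) = -6 + 6*z)
O(A, p) = 14 - 252*A - 7*p² (O(A, p) = 14 - 7*(36*A + p*p) = 14 - 7*(36*A + p²) = 14 - 7*(p² + 36*A) = 14 + (-252*A - 7*p²) = 14 - 252*A - 7*p²)
1/(-8512 + O(-123, I(8, 11))) = 1/(-8512 + (14 - 252*(-123) - 7*(-6 + 6*11)²)) = 1/(-8512 + (14 + 30996 - 7*(-6 + 66)²)) = 1/(-8512 + (14 + 30996 - 7*60²)) = 1/(-8512 + (14 + 30996 - 7*3600)) = 1/(-8512 + (14 + 30996 - 25200)) = 1/(-8512 + 5810) = 1/(-2702) = -1/2702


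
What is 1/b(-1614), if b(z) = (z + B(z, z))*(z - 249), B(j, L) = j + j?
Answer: 1/9020646 ≈ 1.1086e-7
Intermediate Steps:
B(j, L) = 2*j
b(z) = 3*z*(-249 + z) (b(z) = (z + 2*z)*(z - 249) = (3*z)*(-249 + z) = 3*z*(-249 + z))
1/b(-1614) = 1/(3*(-1614)*(-249 - 1614)) = 1/(3*(-1614)*(-1863)) = 1/9020646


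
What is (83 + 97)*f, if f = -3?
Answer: -540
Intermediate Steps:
(83 + 97)*f = (83 + 97)*(-3) = 180*(-3) = -540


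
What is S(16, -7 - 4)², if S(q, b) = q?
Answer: 256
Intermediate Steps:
S(16, -7 - 4)² = 16² = 256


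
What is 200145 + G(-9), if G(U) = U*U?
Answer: 200226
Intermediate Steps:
G(U) = U²
200145 + G(-9) = 200145 + (-9)² = 200145 + 81 = 200226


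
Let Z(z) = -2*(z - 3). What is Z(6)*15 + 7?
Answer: -83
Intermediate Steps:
Z(z) = 6 - 2*z (Z(z) = -2*(-3 + z) = 6 - 2*z)
Z(6)*15 + 7 = (6 - 2*6)*15 + 7 = (6 - 12)*15 + 7 = -6*15 + 7 = -90 + 7 = -83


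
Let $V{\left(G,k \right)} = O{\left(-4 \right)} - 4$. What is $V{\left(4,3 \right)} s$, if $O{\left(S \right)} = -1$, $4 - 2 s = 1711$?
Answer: $\frac{8535}{2} \approx 4267.5$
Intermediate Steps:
$s = - \frac{1707}{2}$ ($s = 2 - \frac{1711}{2} = - \frac{1707}{2} \approx -853.5$)
$V{\left(G,k \right)} = -5$ ($V{\left(G,k \right)} = -1 - 4 = -5$)
$V{\left(4,3 \right)} s = \left(-5\right) \left(- \frac{1707}{2}\right) = \frac{8535}{2}$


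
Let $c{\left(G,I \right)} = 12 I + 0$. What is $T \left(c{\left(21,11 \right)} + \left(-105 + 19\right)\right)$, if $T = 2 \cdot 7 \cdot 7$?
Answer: $4508$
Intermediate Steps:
$T = 98$ ($T = 14 \cdot 7 = 98$)
$c{\left(G,I \right)} = 12 I$
$T \left(c{\left(21,11 \right)} + \left(-105 + 19\right)\right) = 98 \left(12 \cdot 11 + \left(-105 + 19\right)\right) = 98 \left(132 - 86\right) = 98 \cdot 46 = 4508$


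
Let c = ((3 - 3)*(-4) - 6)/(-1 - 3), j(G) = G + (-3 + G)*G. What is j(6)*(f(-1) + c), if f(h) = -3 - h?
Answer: -12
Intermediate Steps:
j(G) = G + G*(-3 + G)
c = 3/2 (c = (0*(-4) - 6)/(-4) = (0 - 6)*(-1/4) = -6*(-1/4) = 3/2 ≈ 1.5000)
j(6)*(f(-1) + c) = (6*(-2 + 6))*((-3 - 1*(-1)) + 3/2) = (6*4)*((-3 + 1) + 3/2) = 24*(-2 + 3/2) = 24*(-1/2) = -12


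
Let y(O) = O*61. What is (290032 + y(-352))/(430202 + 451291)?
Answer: 89520/293831 ≈ 0.30467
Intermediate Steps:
y(O) = 61*O
(290032 + y(-352))/(430202 + 451291) = (290032 + 61*(-352))/(430202 + 451291) = (290032 - 21472)/881493 = 268560*(1/881493) = 89520/293831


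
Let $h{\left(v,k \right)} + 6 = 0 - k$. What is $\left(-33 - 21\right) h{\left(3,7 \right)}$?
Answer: $702$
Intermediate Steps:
$h{\left(v,k \right)} = -6 - k$ ($h{\left(v,k \right)} = -6 + \left(0 - k\right) = -6 - k$)
$\left(-33 - 21\right) h{\left(3,7 \right)} = \left(-33 - 21\right) \left(-6 - 7\right) = - 54 \left(-6 - 7\right) = \left(-54\right) \left(-13\right) = 702$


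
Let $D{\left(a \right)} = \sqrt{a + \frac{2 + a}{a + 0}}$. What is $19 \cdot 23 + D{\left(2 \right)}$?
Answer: $439$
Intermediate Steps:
$D{\left(a \right)} = \sqrt{a + \frac{2 + a}{a}}$
$19 \cdot 23 + D{\left(2 \right)} = 19 \cdot 23 + \sqrt{1 + 2 + \frac{2}{2}} = 437 + \sqrt{1 + 2 + 2 \cdot \frac{1}{2}} = 437 + \sqrt{1 + 2 + 1} = 437 + \sqrt{4} = 437 + 2 = 439$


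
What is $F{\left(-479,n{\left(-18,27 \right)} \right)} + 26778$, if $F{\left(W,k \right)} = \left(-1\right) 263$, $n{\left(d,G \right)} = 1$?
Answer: $26515$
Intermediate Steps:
$F{\left(W,k \right)} = -263$
$F{\left(-479,n{\left(-18,27 \right)} \right)} + 26778 = -263 + 26778 = 26515$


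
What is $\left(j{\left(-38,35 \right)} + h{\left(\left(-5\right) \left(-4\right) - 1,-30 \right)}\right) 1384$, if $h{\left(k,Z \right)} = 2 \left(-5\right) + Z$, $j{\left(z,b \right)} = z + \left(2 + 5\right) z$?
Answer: $-476096$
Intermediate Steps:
$j{\left(z,b \right)} = 8 z$ ($j{\left(z,b \right)} = z + 7 z = 8 z$)
$h{\left(k,Z \right)} = -10 + Z$
$\left(j{\left(-38,35 \right)} + h{\left(\left(-5\right) \left(-4\right) - 1,-30 \right)}\right) 1384 = \left(8 \left(-38\right) - 40\right) 1384 = \left(-304 - 40\right) 1384 = \left(-344\right) 1384 = -476096$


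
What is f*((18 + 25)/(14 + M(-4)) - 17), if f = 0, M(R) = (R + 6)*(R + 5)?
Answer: 0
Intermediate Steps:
M(R) = (5 + R)*(6 + R) (M(R) = (6 + R)*(5 + R) = (5 + R)*(6 + R))
f*((18 + 25)/(14 + M(-4)) - 17) = 0*((18 + 25)/(14 + (30 + (-4)² + 11*(-4))) - 17) = 0*(43/(14 + (30 + 16 - 44)) - 17) = 0*(43/(14 + 2) - 17) = 0*(43/16 - 17) = 0*(-229/16) = 0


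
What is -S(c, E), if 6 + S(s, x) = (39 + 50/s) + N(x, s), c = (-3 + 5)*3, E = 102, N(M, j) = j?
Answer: -142/3 ≈ -47.333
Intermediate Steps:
c = 6 (c = 2*3 = 6)
S(s, x) = 33 + s + 50/s (S(s, x) = -6 + ((39 + 50/s) + s) = -6 + (39 + s + 50/s) = 33 + s + 50/s)
-S(c, E) = -(33 + 6 + 50/6) = -(33 + 6 + 50*(⅙)) = -(33 + 6 + 25/3) = -1*142/3 = -142/3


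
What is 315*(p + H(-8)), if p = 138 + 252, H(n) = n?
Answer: 120330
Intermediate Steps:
p = 390
315*(p + H(-8)) = 315*(390 - 8) = 315*382 = 120330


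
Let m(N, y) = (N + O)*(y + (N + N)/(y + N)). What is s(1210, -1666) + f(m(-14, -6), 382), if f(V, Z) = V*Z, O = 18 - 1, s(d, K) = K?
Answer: -34688/5 ≈ -6937.6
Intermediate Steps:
O = 17
m(N, y) = (17 + N)*(y + 2*N/(N + y)) (m(N, y) = (N + 17)*(y + (N + N)/(y + N)) = (17 + N)*(y + (2*N)/(N + y)) = (17 + N)*(y + 2*N/(N + y)))
s(1210, -1666) + f(m(-14, -6), 382) = -1666 + ((2*(-14)**2 + 17*(-6)**2 + 34*(-14) - 14*(-6)**2 - 6*(-14)**2 + 17*(-14)*(-6))/(-14 - 6))*382 = -1666 + ((2*196 + 17*36 - 476 - 14*36 - 6*196 + 1428)/(-20))*382 = -1666 - (392 + 612 - 476 - 504 - 1176 + 1428)/20*382 = -1666 - 1/20*276*382 = -1666 - 69/5*382 = -1666 - 26358/5 = -34688/5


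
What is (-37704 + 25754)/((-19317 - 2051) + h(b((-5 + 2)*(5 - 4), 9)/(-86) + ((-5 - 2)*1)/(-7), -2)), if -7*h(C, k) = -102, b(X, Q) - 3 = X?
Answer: 41825/74737 ≈ 0.55963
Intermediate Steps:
b(X, Q) = 3 + X
h(C, k) = 102/7 (h(C, k) = -⅐*(-102) = 102/7)
(-37704 + 25754)/((-19317 - 2051) + h(b((-5 + 2)*(5 - 4), 9)/(-86) + ((-5 - 2)*1)/(-7), -2)) = (-37704 + 25754)/((-19317 - 2051) + 102/7) = -11950/(-21368 + 102/7) = -11950/(-149474/7) = -11950*(-7/149474) = 41825/74737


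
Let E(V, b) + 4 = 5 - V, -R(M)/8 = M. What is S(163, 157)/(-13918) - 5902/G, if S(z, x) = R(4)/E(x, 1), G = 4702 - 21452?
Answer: 800870851/2272983375 ≈ 0.35234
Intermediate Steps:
G = -16750
R(M) = -8*M
E(V, b) = 1 - V (E(V, b) = -4 + (5 - V) = 1 - V)
S(z, x) = -32/(1 - x) (S(z, x) = (-8*4)/(1 - x) = -32/(1 - x))
S(163, 157)/(-13918) - 5902/G = (32/(-1 + 157))/(-13918) - 5902/(-16750) = (32/156)*(-1/13918) - 5902*(-1/16750) = (32*(1/156))*(-1/13918) + 2951/8375 = (8/39)*(-1/13918) + 2951/8375 = -4/271401 + 2951/8375 = 800870851/2272983375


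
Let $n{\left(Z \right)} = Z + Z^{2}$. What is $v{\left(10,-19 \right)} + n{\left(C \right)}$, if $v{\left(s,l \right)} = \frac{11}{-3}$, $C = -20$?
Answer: $\frac{1129}{3} \approx 376.33$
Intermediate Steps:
$v{\left(s,l \right)} = - \frac{11}{3}$ ($v{\left(s,l \right)} = 11 \left(- \frac{1}{3}\right) = - \frac{11}{3}$)
$v{\left(10,-19 \right)} + n{\left(C \right)} = - \frac{11}{3} - 20 \left(1 - 20\right) = - \frac{11}{3} - -380 = - \frac{11}{3} + 380 = \frac{1129}{3}$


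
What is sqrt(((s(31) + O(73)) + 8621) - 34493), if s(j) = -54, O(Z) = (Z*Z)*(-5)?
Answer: I*sqrt(52571) ≈ 229.28*I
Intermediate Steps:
O(Z) = -5*Z**2 (O(Z) = Z**2*(-5) = -5*Z**2)
sqrt(((s(31) + O(73)) + 8621) - 34493) = sqrt(((-54 - 5*73**2) + 8621) - 34493) = sqrt(((-54 - 5*5329) + 8621) - 34493) = sqrt(((-54 - 26645) + 8621) - 34493) = sqrt((-26699 + 8621) - 34493) = sqrt(-18078 - 34493) = sqrt(-52571) = I*sqrt(52571)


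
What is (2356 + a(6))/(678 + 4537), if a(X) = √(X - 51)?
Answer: 2356/5215 + 3*I*√5/5215 ≈ 0.45177 + 0.0012863*I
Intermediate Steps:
a(X) = √(-51 + X)
(2356 + a(6))/(678 + 4537) = (2356 + √(-51 + 6))/(678 + 4537) = (2356 + √(-45))/5215 = (2356 + 3*I*√5)*(1/5215) = 2356/5215 + 3*I*√5/5215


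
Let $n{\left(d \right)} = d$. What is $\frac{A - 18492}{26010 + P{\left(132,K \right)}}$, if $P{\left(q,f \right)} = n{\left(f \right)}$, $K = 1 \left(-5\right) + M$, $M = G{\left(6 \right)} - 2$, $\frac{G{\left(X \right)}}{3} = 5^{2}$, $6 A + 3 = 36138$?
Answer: $- \frac{1467}{3068} \approx -0.47816$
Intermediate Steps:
$A = \frac{12045}{2}$ ($A = - \frac{1}{2} + \frac{1}{6} \cdot 36138 = - \frac{1}{2} + 6023 = \frac{12045}{2} \approx 6022.5$)
$G{\left(X \right)} = 75$ ($G{\left(X \right)} = 3 \cdot 5^{2} = 3 \cdot 25 = 75$)
$M = 73$ ($M = 75 - 2 = 73$)
$K = 68$ ($K = 1 \left(-5\right) + 73 = -5 + 73 = 68$)
$P{\left(q,f \right)} = f$
$\frac{A - 18492}{26010 + P{\left(132,K \right)}} = \frac{\frac{12045}{2} - 18492}{26010 + 68} = - \frac{24939}{2 \cdot 26078} = \left(- \frac{24939}{2}\right) \frac{1}{26078} = - \frac{1467}{3068}$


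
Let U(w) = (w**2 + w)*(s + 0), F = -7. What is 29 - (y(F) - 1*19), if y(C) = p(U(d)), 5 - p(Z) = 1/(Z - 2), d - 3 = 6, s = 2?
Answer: 7655/178 ≈ 43.006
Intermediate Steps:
d = 9 (d = 3 + 6 = 9)
U(w) = 2*w + 2*w**2 (U(w) = (w**2 + w)*(2 + 0) = (w + w**2)*2 = 2*w + 2*w**2)
p(Z) = 5 - 1/(-2 + Z) (p(Z) = 5 - 1/(Z - 2) = 5 - 1/(-2 + Z))
y(C) = 889/178 (y(C) = (-11 + 5*(2*9*(1 + 9)))/(-2 + 2*9*(1 + 9)) = (-11 + 5*(2*9*10))/(-2 + 2*9*10) = (-11 + 5*180)/(-2 + 180) = (-11 + 900)/178 = (1/178)*889 = 889/178)
29 - (y(F) - 1*19) = 29 - (889/178 - 1*19) = 29 - (889/178 - 19) = 29 - 1*(-2493/178) = 29 + 2493/178 = 7655/178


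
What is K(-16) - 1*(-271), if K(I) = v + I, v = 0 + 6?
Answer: 261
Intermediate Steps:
v = 6
K(I) = 6 + I
K(-16) - 1*(-271) = (6 - 16) - 1*(-271) = -10 + 271 = 261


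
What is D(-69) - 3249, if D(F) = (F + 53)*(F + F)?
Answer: -1041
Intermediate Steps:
D(F) = 2*F*(53 + F) (D(F) = (53 + F)*(2*F) = 2*F*(53 + F))
D(-69) - 3249 = 2*(-69)*(53 - 69) - 3249 = 2*(-69)*(-16) - 3249 = 2208 - 3249 = -1041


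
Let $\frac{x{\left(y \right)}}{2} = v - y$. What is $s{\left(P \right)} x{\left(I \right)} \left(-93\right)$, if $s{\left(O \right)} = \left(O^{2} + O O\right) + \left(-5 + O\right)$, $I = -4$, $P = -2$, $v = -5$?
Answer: $186$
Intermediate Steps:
$s{\left(O \right)} = -5 + O + 2 O^{2}$ ($s{\left(O \right)} = \left(O^{2} + O^{2}\right) + \left(-5 + O\right) = 2 O^{2} + \left(-5 + O\right) = -5 + O + 2 O^{2}$)
$x{\left(y \right)} = -10 - 2 y$ ($x{\left(y \right)} = 2 \left(-5 - y\right) = -10 - 2 y$)
$s{\left(P \right)} x{\left(I \right)} \left(-93\right) = \left(-5 - 2 + 2 \left(-2\right)^{2}\right) \left(-10 - -8\right) \left(-93\right) = \left(-5 - 2 + 2 \cdot 4\right) \left(-10 + 8\right) \left(-93\right) = \left(-5 - 2 + 8\right) \left(-2\right) \left(-93\right) = 1 \left(-2\right) \left(-93\right) = \left(-2\right) \left(-93\right) = 186$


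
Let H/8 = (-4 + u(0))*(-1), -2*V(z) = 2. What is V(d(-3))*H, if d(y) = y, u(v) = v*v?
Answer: -32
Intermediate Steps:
u(v) = v²
V(z) = -1 (V(z) = -½*2 = -1)
H = 32 (H = 8*((-4 + 0²)*(-1)) = 8*((-4 + 0)*(-1)) = 8*(-4*(-1)) = 8*4 = 32)
V(d(-3))*H = -1*32 = -32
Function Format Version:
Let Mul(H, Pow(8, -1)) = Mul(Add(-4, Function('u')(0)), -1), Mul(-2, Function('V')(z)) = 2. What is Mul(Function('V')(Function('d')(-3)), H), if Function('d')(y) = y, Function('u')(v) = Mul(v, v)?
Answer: -32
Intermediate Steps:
Function('u')(v) = Pow(v, 2)
Function('V')(z) = -1 (Function('V')(z) = Mul(Rational(-1, 2), 2) = -1)
H = 32 (H = Mul(8, Mul(Add(-4, Pow(0, 2)), -1)) = Mul(8, Mul(Add(-4, 0), -1)) = Mul(8, Mul(-4, -1)) = Mul(8, 4) = 32)
Mul(Function('V')(Function('d')(-3)), H) = Mul(-1, 32) = -32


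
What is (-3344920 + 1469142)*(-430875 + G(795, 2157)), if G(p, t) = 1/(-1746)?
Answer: 705581164277639/873 ≈ 8.0823e+11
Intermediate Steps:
G(p, t) = -1/1746
(-3344920 + 1469142)*(-430875 + G(795, 2157)) = (-3344920 + 1469142)*(-430875 - 1/1746) = -1875778*(-752307751/1746) = 705581164277639/873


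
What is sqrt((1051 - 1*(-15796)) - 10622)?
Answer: 5*sqrt(249) ≈ 78.899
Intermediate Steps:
sqrt((1051 - 1*(-15796)) - 10622) = sqrt((1051 + 15796) - 10622) = sqrt(16847 - 10622) = sqrt(6225) = 5*sqrt(249)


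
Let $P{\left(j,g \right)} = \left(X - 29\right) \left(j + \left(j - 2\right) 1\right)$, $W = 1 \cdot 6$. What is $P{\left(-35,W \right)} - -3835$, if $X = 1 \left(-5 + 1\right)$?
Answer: $6211$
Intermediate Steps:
$W = 6$
$X = -4$ ($X = 1 \left(-4\right) = -4$)
$P{\left(j,g \right)} = 66 - 66 j$ ($P{\left(j,g \right)} = \left(-4 - 29\right) \left(j + \left(j - 2\right) 1\right) = - 33 \left(j + \left(-2 + j\right) 1\right) = - 33 \left(j + \left(-2 + j\right)\right) = - 33 \left(-2 + 2 j\right) = 66 - 66 j$)
$P{\left(-35,W \right)} - -3835 = \left(66 - -2310\right) - -3835 = \left(66 + 2310\right) + 3835 = 2376 + 3835 = 6211$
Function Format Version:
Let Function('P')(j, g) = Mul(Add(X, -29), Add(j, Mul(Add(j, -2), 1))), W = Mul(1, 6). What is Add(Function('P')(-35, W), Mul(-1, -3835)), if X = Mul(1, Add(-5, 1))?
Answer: 6211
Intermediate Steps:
W = 6
X = -4 (X = Mul(1, -4) = -4)
Function('P')(j, g) = Add(66, Mul(-66, j)) (Function('P')(j, g) = Mul(Add(-4, -29), Add(j, Mul(Add(j, -2), 1))) = Mul(-33, Add(j, Mul(Add(-2, j), 1))) = Mul(-33, Add(j, Add(-2, j))) = Mul(-33, Add(-2, Mul(2, j))) = Add(66, Mul(-66, j)))
Add(Function('P')(-35, W), Mul(-1, -3835)) = Add(Add(66, Mul(-66, -35)), Mul(-1, -3835)) = Add(Add(66, 2310), 3835) = Add(2376, 3835) = 6211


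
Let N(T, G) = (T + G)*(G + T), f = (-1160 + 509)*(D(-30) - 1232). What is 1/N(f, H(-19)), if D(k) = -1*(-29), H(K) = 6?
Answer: 1/613338019281 ≈ 1.6304e-12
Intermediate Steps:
D(k) = 29
f = 783153 (f = (-1160 + 509)*(29 - 1232) = -651*(-1203) = 783153)
N(T, G) = (G + T)**2 (N(T, G) = (G + T)*(G + T) = (G + T)**2)
1/N(f, H(-19)) = 1/((6 + 783153)**2) = 1/(783159**2) = 1/613338019281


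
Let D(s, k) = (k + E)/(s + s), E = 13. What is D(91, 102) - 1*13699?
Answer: -2493103/182 ≈ -13698.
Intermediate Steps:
D(s, k) = (13 + k)/(2*s) (D(s, k) = (k + 13)/(s + s) = (13 + k)/((2*s)) = (13 + k)*(1/(2*s)) = (13 + k)/(2*s))
D(91, 102) - 1*13699 = (½)*(13 + 102)/91 - 1*13699 = (½)*(1/91)*115 - 13699 = 115/182 - 13699 = -2493103/182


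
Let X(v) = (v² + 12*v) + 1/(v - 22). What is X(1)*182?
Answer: 7072/3 ≈ 2357.3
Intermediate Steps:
X(v) = v² + 1/(-22 + v) + 12*v (X(v) = (v² + 12*v) + 1/(-22 + v) = v² + 1/(-22 + v) + 12*v)
X(1)*182 = ((1 + 1³ - 264*1 - 10*1²)/(-22 + 1))*182 = ((1 + 1 - 264 - 10*1)/(-21))*182 = -(1 + 1 - 264 - 10)/21*182 = -1/21*(-272)*182 = (272/21)*182 = 7072/3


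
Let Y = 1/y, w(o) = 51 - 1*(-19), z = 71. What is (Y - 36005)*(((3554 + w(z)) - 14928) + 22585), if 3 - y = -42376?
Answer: -17213180340214/42379 ≈ -4.0617e+8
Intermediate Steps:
y = 42379 (y = 3 - 1*(-42376) = 3 + 42376 = 42379)
w(o) = 70 (w(o) = 51 + 19 = 70)
Y = 1/42379 ≈ 2.3597e-5
(Y - 36005)*(((3554 + w(z)) - 14928) + 22585) = (1/42379 - 36005)*(((3554 + 70) - 14928) + 22585) = -1525855894*((3624 - 14928) + 22585)/42379 = -1525855894*(-11304 + 22585)/42379 = -1525855894/42379*11281 = -17213180340214/42379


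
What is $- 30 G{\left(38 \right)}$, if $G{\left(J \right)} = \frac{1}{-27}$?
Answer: $\frac{10}{9} \approx 1.1111$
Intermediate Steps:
$G{\left(J \right)} = - \frac{1}{27}$
$- 30 G{\left(38 \right)} = \left(-30\right) \left(- \frac{1}{27}\right) = \frac{10}{9}$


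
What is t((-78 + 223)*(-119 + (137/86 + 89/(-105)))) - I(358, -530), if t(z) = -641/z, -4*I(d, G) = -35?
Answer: -1079226001/123869324 ≈ -8.7126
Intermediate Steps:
I(d, G) = 35/4 (I(d, G) = -1/4*(-35) = 35/4)
t((-78 + 223)*(-119 + (137/86 + 89/(-105)))) - I(358, -530) = -641*1/((-119 + (137/86 + 89/(-105)))*(-78 + 223)) - 1*35/4 = -641*1/(145*(-119 + (137*(1/86) + 89*(-1/105)))) - 35/4 = -641*1/(145*(-119 + (137/86 - 89/105))) - 35/4 = -641*1/(145*(-119 + 6731/9030)) - 35/4 = -641/(145*(-1067839/9030)) - 35/4 = -641/(-30967331/1806) - 35/4 = -641*(-1806/30967331) - 35/4 = 1157646/30967331 - 35/4 = -1079226001/123869324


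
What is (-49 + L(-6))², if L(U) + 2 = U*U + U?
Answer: 441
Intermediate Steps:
L(U) = -2 + U + U² (L(U) = -2 + (U*U + U) = -2 + (U² + U) = -2 + (U + U²) = -2 + U + U²)
(-49 + L(-6))² = (-49 + (-2 - 6 + (-6)²))² = (-49 + (-2 - 6 + 36))² = (-49 + 28)² = (-21)² = 441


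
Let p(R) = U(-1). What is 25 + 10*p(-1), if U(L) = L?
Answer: 15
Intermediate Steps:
p(R) = -1
25 + 10*p(-1) = 25 + 10*(-1) = 25 - 10 = 15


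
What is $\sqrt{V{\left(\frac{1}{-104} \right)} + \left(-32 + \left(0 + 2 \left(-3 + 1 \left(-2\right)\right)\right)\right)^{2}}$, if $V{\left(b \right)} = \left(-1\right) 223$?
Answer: $\sqrt{1541} \approx 39.256$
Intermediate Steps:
$V{\left(b \right)} = -223$
$\sqrt{V{\left(\frac{1}{-104} \right)} + \left(-32 + \left(0 + 2 \left(-3 + 1 \left(-2\right)\right)\right)\right)^{2}} = \sqrt{-223 + \left(-32 + \left(0 + 2 \left(-3 + 1 \left(-2\right)\right)\right)\right)^{2}} = \sqrt{-223 + \left(-32 + \left(0 + 2 \left(-3 - 2\right)\right)\right)^{2}} = \sqrt{-223 + \left(-32 + \left(0 + 2 \left(-5\right)\right)\right)^{2}} = \sqrt{-223 + \left(-32 + \left(0 - 10\right)\right)^{2}} = \sqrt{-223 + \left(-32 - 10\right)^{2}} = \sqrt{-223 + \left(-42\right)^{2}} = \sqrt{-223 + 1764} = \sqrt{1541}$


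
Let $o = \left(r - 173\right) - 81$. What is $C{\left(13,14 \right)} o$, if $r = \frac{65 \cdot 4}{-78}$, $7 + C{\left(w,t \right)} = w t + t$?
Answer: $-48636$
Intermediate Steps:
$C{\left(w,t \right)} = -7 + t + t w$ ($C{\left(w,t \right)} = -7 + \left(w t + t\right) = -7 + \left(t w + t\right) = -7 + \left(t + t w\right) = -7 + t + t w$)
$r = - \frac{10}{3}$ ($r = 260 \left(- \frac{1}{78}\right) = - \frac{10}{3} \approx -3.3333$)
$o = - \frac{772}{3}$ ($o = \left(- \frac{10}{3} - 173\right) - 81 = - \frac{529}{3} - 81 = - \frac{772}{3} \approx -257.33$)
$C{\left(13,14 \right)} o = \left(-7 + 14 + 14 \cdot 13\right) \left(- \frac{772}{3}\right) = \left(-7 + 14 + 182\right) \left(- \frac{772}{3}\right) = 189 \left(- \frac{772}{3}\right) = -48636$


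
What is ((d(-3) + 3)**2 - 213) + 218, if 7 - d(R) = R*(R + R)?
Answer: 69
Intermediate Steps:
d(R) = 7 - 2*R**2 (d(R) = 7 - R*(R + R) = 7 - R*2*R = 7 - 2*R**2)
((d(-3) + 3)**2 - 213) + 218 = (((7 - 2*(-3)**2) + 3)**2 - 213) + 218 = (((7 - 2*9) + 3)**2 - 213) + 218 = (((7 - 18) + 3)**2 - 213) + 218 = ((-11 + 3)**2 - 213) + 218 = ((-8)**2 - 213) + 218 = (64 - 213) + 218 = -149 + 218 = 69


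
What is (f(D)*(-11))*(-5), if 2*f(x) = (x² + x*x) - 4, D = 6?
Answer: 1870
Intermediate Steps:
f(x) = -2 + x² (f(x) = ((x² + x*x) - 4)/2 = ((x² + x²) - 4)/2 = (2*x² - 4)/2 = (-4 + 2*x²)/2 = -2 + x²)
(f(D)*(-11))*(-5) = ((-2 + 6²)*(-11))*(-5) = ((-2 + 36)*(-11))*(-5) = (34*(-11))*(-5) = -374*(-5) = 1870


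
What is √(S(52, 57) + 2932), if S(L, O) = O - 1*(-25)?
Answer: √3014 ≈ 54.900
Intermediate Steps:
S(L, O) = 25 + O (S(L, O) = O + 25 = 25 + O)
√(S(52, 57) + 2932) = √((25 + 57) + 2932) = √(82 + 2932) = √3014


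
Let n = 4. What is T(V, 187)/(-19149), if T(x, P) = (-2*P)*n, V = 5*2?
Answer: 1496/19149 ≈ 0.078124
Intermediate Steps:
V = 10
T(x, P) = -8*P (T(x, P) = -2*P*4 = -8*P)
T(V, 187)/(-19149) = -8*187/(-19149) = -1496*(-1/19149) = 1496/19149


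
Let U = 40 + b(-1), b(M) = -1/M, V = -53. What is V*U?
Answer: -2173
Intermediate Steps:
U = 41 (U = 40 - 1/(-1) = 40 - 1*(-1) = 40 + 1 = 41)
V*U = -53*41 = -2173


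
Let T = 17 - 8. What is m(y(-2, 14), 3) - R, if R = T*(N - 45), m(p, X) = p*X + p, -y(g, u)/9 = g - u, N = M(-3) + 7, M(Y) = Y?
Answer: 945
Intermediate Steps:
N = 4 (N = -3 + 7 = 4)
T = 9
y(g, u) = -9*g + 9*u (y(g, u) = -9*(g - u) = -9*g + 9*u)
m(p, X) = p + X*p (m(p, X) = X*p + p = p + X*p)
R = -369 (R = 9*(4 - 45) = 9*(-41) = -369)
m(y(-2, 14), 3) - R = (-9*(-2) + 9*14)*(1 + 3) - 1*(-369) = (18 + 126)*4 + 369 = 144*4 + 369 = 576 + 369 = 945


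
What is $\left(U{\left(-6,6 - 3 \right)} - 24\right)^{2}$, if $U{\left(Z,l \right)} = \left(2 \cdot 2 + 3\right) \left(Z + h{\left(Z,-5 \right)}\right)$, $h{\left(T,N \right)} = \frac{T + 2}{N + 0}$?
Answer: $\frac{91204}{25} \approx 3648.2$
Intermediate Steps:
$h{\left(T,N \right)} = \frac{2 + T}{N}$
$U{\left(Z,l \right)} = - \frac{14}{5} + \frac{28 Z}{5}$ ($U{\left(Z,l \right)} = \left(2 \cdot 2 + 3\right) \left(Z + \frac{2 + Z}{-5}\right) = \left(4 + 3\right) \left(Z - \frac{2 + Z}{5}\right) = 7 \left(Z - \left(\frac{2}{5} + \frac{Z}{5}\right)\right) = 7 \left(- \frac{2}{5} + \frac{4 Z}{5}\right) = - \frac{14}{5} + \frac{28 Z}{5}$)
$\left(U{\left(-6,6 - 3 \right)} - 24\right)^{2} = \left(\left(- \frac{14}{5} + \frac{28}{5} \left(-6\right)\right) - 24\right)^{2} = \left(\left(- \frac{14}{5} - \frac{168}{5}\right) - 24\right)^{2} = \left(- \frac{182}{5} - 24\right)^{2} = \left(- \frac{302}{5}\right)^{2} = \frac{91204}{25}$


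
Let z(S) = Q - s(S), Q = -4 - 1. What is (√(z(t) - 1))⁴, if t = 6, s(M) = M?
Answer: 144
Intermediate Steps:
Q = -5
z(S) = -5 - S
(√(z(t) - 1))⁴ = (√((-5 - 1*6) - 1))⁴ = (√((-5 - 6) - 1))⁴ = (√(-11 - 1))⁴ = (√(-12))⁴ = (2*I*√3)⁴ = 144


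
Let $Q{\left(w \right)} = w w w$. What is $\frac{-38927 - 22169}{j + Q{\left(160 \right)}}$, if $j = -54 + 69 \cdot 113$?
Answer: $- \frac{8728}{586249} \approx -0.014888$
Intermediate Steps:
$j = 7743$ ($j = -54 + 7797 = 7743$)
$Q{\left(w \right)} = w^{3}$ ($Q{\left(w \right)} = w^{2} w = w^{3}$)
$\frac{-38927 - 22169}{j + Q{\left(160 \right)}} = \frac{-38927 - 22169}{7743 + 160^{3}} = - \frac{61096}{7743 + 4096000} = - \frac{61096}{4103743} = \left(-61096\right) \frac{1}{4103743} = - \frac{8728}{586249}$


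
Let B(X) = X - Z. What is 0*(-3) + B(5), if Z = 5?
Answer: 0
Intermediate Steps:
B(X) = -5 + X (B(X) = X - 1*5 = X - 5 = -5 + X)
0*(-3) + B(5) = 0*(-3) + (-5 + 5) = 0 + 0 = 0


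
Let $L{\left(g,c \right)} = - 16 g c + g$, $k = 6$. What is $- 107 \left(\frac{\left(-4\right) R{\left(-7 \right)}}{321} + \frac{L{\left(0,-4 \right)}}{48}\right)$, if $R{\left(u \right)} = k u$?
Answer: $-56$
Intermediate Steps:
$R{\left(u \right)} = 6 u$
$L{\left(g,c \right)} = g - 16 c g$ ($L{\left(g,c \right)} = - 16 c g + g = g - 16 c g$)
$- 107 \left(\frac{\left(-4\right) R{\left(-7 \right)}}{321} + \frac{L{\left(0,-4 \right)}}{48}\right) = - 107 \left(\frac{\left(-4\right) 6 \left(-7\right)}{321} + \frac{0 \left(1 - -64\right)}{48}\right) = - 107 \left(\left(-4\right) \left(-42\right) \frac{1}{321} + 0 \left(1 + 64\right) \frac{1}{48}\right) = - 107 \left(168 \cdot \frac{1}{321} + 0 \cdot 65 \cdot \frac{1}{48}\right) = - 107 \left(\frac{56}{107} + 0 \cdot \frac{1}{48}\right) = - 107 \left(\frac{56}{107} + 0\right) = \left(-107\right) \frac{56}{107} = -56$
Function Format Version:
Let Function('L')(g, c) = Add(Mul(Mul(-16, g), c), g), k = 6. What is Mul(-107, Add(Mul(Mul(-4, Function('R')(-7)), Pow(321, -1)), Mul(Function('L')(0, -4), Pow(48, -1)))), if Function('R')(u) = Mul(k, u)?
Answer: -56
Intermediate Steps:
Function('R')(u) = Mul(6, u)
Function('L')(g, c) = Add(g, Mul(-16, c, g)) (Function('L')(g, c) = Add(Mul(-16, c, g), g) = Add(g, Mul(-16, c, g)))
Mul(-107, Add(Mul(Mul(-4, Function('R')(-7)), Pow(321, -1)), Mul(Function('L')(0, -4), Pow(48, -1)))) = Mul(-107, Add(Mul(Mul(-4, Mul(6, -7)), Pow(321, -1)), Mul(Mul(0, Add(1, Mul(-16, -4))), Pow(48, -1)))) = Mul(-107, Add(Mul(Mul(-4, -42), Rational(1, 321)), Mul(Mul(0, Add(1, 64)), Rational(1, 48)))) = Mul(-107, Add(Mul(168, Rational(1, 321)), Mul(Mul(0, 65), Rational(1, 48)))) = Mul(-107, Add(Rational(56, 107), Mul(0, Rational(1, 48)))) = Mul(-107, Add(Rational(56, 107), 0)) = Mul(-107, Rational(56, 107)) = -56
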